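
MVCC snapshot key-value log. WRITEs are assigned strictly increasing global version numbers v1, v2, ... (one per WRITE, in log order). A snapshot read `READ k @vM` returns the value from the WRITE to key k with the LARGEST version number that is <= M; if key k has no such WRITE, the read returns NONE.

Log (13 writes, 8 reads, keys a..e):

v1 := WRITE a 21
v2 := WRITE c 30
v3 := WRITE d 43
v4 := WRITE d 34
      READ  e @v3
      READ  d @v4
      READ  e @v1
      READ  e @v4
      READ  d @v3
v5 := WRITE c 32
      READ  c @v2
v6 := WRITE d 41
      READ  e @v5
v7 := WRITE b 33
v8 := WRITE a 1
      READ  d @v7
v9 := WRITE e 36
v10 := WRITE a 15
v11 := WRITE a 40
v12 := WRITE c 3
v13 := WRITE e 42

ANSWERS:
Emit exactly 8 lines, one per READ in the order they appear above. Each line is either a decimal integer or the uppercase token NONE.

v1: WRITE a=21  (a history now [(1, 21)])
v2: WRITE c=30  (c history now [(2, 30)])
v3: WRITE d=43  (d history now [(3, 43)])
v4: WRITE d=34  (d history now [(3, 43), (4, 34)])
READ e @v3: history=[] -> no version <= 3 -> NONE
READ d @v4: history=[(3, 43), (4, 34)] -> pick v4 -> 34
READ e @v1: history=[] -> no version <= 1 -> NONE
READ e @v4: history=[] -> no version <= 4 -> NONE
READ d @v3: history=[(3, 43), (4, 34)] -> pick v3 -> 43
v5: WRITE c=32  (c history now [(2, 30), (5, 32)])
READ c @v2: history=[(2, 30), (5, 32)] -> pick v2 -> 30
v6: WRITE d=41  (d history now [(3, 43), (4, 34), (6, 41)])
READ e @v5: history=[] -> no version <= 5 -> NONE
v7: WRITE b=33  (b history now [(7, 33)])
v8: WRITE a=1  (a history now [(1, 21), (8, 1)])
READ d @v7: history=[(3, 43), (4, 34), (6, 41)] -> pick v6 -> 41
v9: WRITE e=36  (e history now [(9, 36)])
v10: WRITE a=15  (a history now [(1, 21), (8, 1), (10, 15)])
v11: WRITE a=40  (a history now [(1, 21), (8, 1), (10, 15), (11, 40)])
v12: WRITE c=3  (c history now [(2, 30), (5, 32), (12, 3)])
v13: WRITE e=42  (e history now [(9, 36), (13, 42)])

Answer: NONE
34
NONE
NONE
43
30
NONE
41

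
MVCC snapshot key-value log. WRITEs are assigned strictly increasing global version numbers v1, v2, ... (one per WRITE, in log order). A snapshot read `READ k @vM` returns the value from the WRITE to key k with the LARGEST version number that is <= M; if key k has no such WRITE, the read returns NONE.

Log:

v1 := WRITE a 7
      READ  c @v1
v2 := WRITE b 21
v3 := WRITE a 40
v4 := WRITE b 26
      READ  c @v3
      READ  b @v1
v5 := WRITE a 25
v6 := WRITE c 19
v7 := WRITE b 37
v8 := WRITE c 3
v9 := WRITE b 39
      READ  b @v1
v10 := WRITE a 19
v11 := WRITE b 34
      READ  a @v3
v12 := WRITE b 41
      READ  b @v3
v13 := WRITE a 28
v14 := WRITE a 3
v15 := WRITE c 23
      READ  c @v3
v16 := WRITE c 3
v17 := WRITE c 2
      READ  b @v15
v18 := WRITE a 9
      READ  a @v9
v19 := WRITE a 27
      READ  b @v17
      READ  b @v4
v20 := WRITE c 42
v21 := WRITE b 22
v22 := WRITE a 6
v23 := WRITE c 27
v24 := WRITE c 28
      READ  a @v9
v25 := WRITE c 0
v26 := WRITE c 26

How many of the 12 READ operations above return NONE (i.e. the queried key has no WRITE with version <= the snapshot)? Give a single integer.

v1: WRITE a=7  (a history now [(1, 7)])
READ c @v1: history=[] -> no version <= 1 -> NONE
v2: WRITE b=21  (b history now [(2, 21)])
v3: WRITE a=40  (a history now [(1, 7), (3, 40)])
v4: WRITE b=26  (b history now [(2, 21), (4, 26)])
READ c @v3: history=[] -> no version <= 3 -> NONE
READ b @v1: history=[(2, 21), (4, 26)] -> no version <= 1 -> NONE
v5: WRITE a=25  (a history now [(1, 7), (3, 40), (5, 25)])
v6: WRITE c=19  (c history now [(6, 19)])
v7: WRITE b=37  (b history now [(2, 21), (4, 26), (7, 37)])
v8: WRITE c=3  (c history now [(6, 19), (8, 3)])
v9: WRITE b=39  (b history now [(2, 21), (4, 26), (7, 37), (9, 39)])
READ b @v1: history=[(2, 21), (4, 26), (7, 37), (9, 39)] -> no version <= 1 -> NONE
v10: WRITE a=19  (a history now [(1, 7), (3, 40), (5, 25), (10, 19)])
v11: WRITE b=34  (b history now [(2, 21), (4, 26), (7, 37), (9, 39), (11, 34)])
READ a @v3: history=[(1, 7), (3, 40), (5, 25), (10, 19)] -> pick v3 -> 40
v12: WRITE b=41  (b history now [(2, 21), (4, 26), (7, 37), (9, 39), (11, 34), (12, 41)])
READ b @v3: history=[(2, 21), (4, 26), (7, 37), (9, 39), (11, 34), (12, 41)] -> pick v2 -> 21
v13: WRITE a=28  (a history now [(1, 7), (3, 40), (5, 25), (10, 19), (13, 28)])
v14: WRITE a=3  (a history now [(1, 7), (3, 40), (5, 25), (10, 19), (13, 28), (14, 3)])
v15: WRITE c=23  (c history now [(6, 19), (8, 3), (15, 23)])
READ c @v3: history=[(6, 19), (8, 3), (15, 23)] -> no version <= 3 -> NONE
v16: WRITE c=3  (c history now [(6, 19), (8, 3), (15, 23), (16, 3)])
v17: WRITE c=2  (c history now [(6, 19), (8, 3), (15, 23), (16, 3), (17, 2)])
READ b @v15: history=[(2, 21), (4, 26), (7, 37), (9, 39), (11, 34), (12, 41)] -> pick v12 -> 41
v18: WRITE a=9  (a history now [(1, 7), (3, 40), (5, 25), (10, 19), (13, 28), (14, 3), (18, 9)])
READ a @v9: history=[(1, 7), (3, 40), (5, 25), (10, 19), (13, 28), (14, 3), (18, 9)] -> pick v5 -> 25
v19: WRITE a=27  (a history now [(1, 7), (3, 40), (5, 25), (10, 19), (13, 28), (14, 3), (18, 9), (19, 27)])
READ b @v17: history=[(2, 21), (4, 26), (7, 37), (9, 39), (11, 34), (12, 41)] -> pick v12 -> 41
READ b @v4: history=[(2, 21), (4, 26), (7, 37), (9, 39), (11, 34), (12, 41)] -> pick v4 -> 26
v20: WRITE c=42  (c history now [(6, 19), (8, 3), (15, 23), (16, 3), (17, 2), (20, 42)])
v21: WRITE b=22  (b history now [(2, 21), (4, 26), (7, 37), (9, 39), (11, 34), (12, 41), (21, 22)])
v22: WRITE a=6  (a history now [(1, 7), (3, 40), (5, 25), (10, 19), (13, 28), (14, 3), (18, 9), (19, 27), (22, 6)])
v23: WRITE c=27  (c history now [(6, 19), (8, 3), (15, 23), (16, 3), (17, 2), (20, 42), (23, 27)])
v24: WRITE c=28  (c history now [(6, 19), (8, 3), (15, 23), (16, 3), (17, 2), (20, 42), (23, 27), (24, 28)])
READ a @v9: history=[(1, 7), (3, 40), (5, 25), (10, 19), (13, 28), (14, 3), (18, 9), (19, 27), (22, 6)] -> pick v5 -> 25
v25: WRITE c=0  (c history now [(6, 19), (8, 3), (15, 23), (16, 3), (17, 2), (20, 42), (23, 27), (24, 28), (25, 0)])
v26: WRITE c=26  (c history now [(6, 19), (8, 3), (15, 23), (16, 3), (17, 2), (20, 42), (23, 27), (24, 28), (25, 0), (26, 26)])
Read results in order: ['NONE', 'NONE', 'NONE', 'NONE', '40', '21', 'NONE', '41', '25', '41', '26', '25']
NONE count = 5

Answer: 5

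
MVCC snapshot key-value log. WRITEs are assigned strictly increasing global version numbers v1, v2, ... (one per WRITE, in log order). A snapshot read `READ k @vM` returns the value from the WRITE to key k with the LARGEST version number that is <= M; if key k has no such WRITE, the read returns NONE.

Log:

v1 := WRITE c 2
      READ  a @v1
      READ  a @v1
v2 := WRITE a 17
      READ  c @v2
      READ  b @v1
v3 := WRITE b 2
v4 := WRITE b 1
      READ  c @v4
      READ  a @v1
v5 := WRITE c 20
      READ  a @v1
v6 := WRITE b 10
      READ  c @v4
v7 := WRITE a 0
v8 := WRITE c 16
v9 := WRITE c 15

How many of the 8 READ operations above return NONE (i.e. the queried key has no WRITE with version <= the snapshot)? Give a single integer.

v1: WRITE c=2  (c history now [(1, 2)])
READ a @v1: history=[] -> no version <= 1 -> NONE
READ a @v1: history=[] -> no version <= 1 -> NONE
v2: WRITE a=17  (a history now [(2, 17)])
READ c @v2: history=[(1, 2)] -> pick v1 -> 2
READ b @v1: history=[] -> no version <= 1 -> NONE
v3: WRITE b=2  (b history now [(3, 2)])
v4: WRITE b=1  (b history now [(3, 2), (4, 1)])
READ c @v4: history=[(1, 2)] -> pick v1 -> 2
READ a @v1: history=[(2, 17)] -> no version <= 1 -> NONE
v5: WRITE c=20  (c history now [(1, 2), (5, 20)])
READ a @v1: history=[(2, 17)] -> no version <= 1 -> NONE
v6: WRITE b=10  (b history now [(3, 2), (4, 1), (6, 10)])
READ c @v4: history=[(1, 2), (5, 20)] -> pick v1 -> 2
v7: WRITE a=0  (a history now [(2, 17), (7, 0)])
v8: WRITE c=16  (c history now [(1, 2), (5, 20), (8, 16)])
v9: WRITE c=15  (c history now [(1, 2), (5, 20), (8, 16), (9, 15)])
Read results in order: ['NONE', 'NONE', '2', 'NONE', '2', 'NONE', 'NONE', '2']
NONE count = 5

Answer: 5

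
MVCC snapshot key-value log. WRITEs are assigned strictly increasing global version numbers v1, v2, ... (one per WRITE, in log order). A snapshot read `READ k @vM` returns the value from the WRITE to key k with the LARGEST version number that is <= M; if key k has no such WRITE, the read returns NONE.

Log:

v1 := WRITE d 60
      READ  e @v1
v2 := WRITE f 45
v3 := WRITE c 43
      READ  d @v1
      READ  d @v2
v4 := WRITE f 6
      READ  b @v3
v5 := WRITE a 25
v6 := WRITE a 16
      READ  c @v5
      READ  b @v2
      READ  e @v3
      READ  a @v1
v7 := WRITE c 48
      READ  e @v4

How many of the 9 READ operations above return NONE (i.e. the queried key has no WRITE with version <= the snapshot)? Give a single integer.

v1: WRITE d=60  (d history now [(1, 60)])
READ e @v1: history=[] -> no version <= 1 -> NONE
v2: WRITE f=45  (f history now [(2, 45)])
v3: WRITE c=43  (c history now [(3, 43)])
READ d @v1: history=[(1, 60)] -> pick v1 -> 60
READ d @v2: history=[(1, 60)] -> pick v1 -> 60
v4: WRITE f=6  (f history now [(2, 45), (4, 6)])
READ b @v3: history=[] -> no version <= 3 -> NONE
v5: WRITE a=25  (a history now [(5, 25)])
v6: WRITE a=16  (a history now [(5, 25), (6, 16)])
READ c @v5: history=[(3, 43)] -> pick v3 -> 43
READ b @v2: history=[] -> no version <= 2 -> NONE
READ e @v3: history=[] -> no version <= 3 -> NONE
READ a @v1: history=[(5, 25), (6, 16)] -> no version <= 1 -> NONE
v7: WRITE c=48  (c history now [(3, 43), (7, 48)])
READ e @v4: history=[] -> no version <= 4 -> NONE
Read results in order: ['NONE', '60', '60', 'NONE', '43', 'NONE', 'NONE', 'NONE', 'NONE']
NONE count = 6

Answer: 6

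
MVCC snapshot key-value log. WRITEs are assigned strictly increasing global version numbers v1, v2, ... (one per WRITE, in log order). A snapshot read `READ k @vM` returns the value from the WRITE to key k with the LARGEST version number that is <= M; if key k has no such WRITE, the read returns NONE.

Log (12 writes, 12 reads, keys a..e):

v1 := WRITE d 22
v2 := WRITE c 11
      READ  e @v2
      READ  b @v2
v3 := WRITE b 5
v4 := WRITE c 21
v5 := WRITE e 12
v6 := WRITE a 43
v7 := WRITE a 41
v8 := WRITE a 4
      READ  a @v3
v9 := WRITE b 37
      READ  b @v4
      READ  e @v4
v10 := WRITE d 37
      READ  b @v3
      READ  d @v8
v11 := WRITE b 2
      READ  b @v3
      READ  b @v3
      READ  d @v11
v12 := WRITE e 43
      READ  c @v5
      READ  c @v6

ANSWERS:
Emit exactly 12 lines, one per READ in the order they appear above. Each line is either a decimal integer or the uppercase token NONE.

Answer: NONE
NONE
NONE
5
NONE
5
22
5
5
37
21
21

Derivation:
v1: WRITE d=22  (d history now [(1, 22)])
v2: WRITE c=11  (c history now [(2, 11)])
READ e @v2: history=[] -> no version <= 2 -> NONE
READ b @v2: history=[] -> no version <= 2 -> NONE
v3: WRITE b=5  (b history now [(3, 5)])
v4: WRITE c=21  (c history now [(2, 11), (4, 21)])
v5: WRITE e=12  (e history now [(5, 12)])
v6: WRITE a=43  (a history now [(6, 43)])
v7: WRITE a=41  (a history now [(6, 43), (7, 41)])
v8: WRITE a=4  (a history now [(6, 43), (7, 41), (8, 4)])
READ a @v3: history=[(6, 43), (7, 41), (8, 4)] -> no version <= 3 -> NONE
v9: WRITE b=37  (b history now [(3, 5), (9, 37)])
READ b @v4: history=[(3, 5), (9, 37)] -> pick v3 -> 5
READ e @v4: history=[(5, 12)] -> no version <= 4 -> NONE
v10: WRITE d=37  (d history now [(1, 22), (10, 37)])
READ b @v3: history=[(3, 5), (9, 37)] -> pick v3 -> 5
READ d @v8: history=[(1, 22), (10, 37)] -> pick v1 -> 22
v11: WRITE b=2  (b history now [(3, 5), (9, 37), (11, 2)])
READ b @v3: history=[(3, 5), (9, 37), (11, 2)] -> pick v3 -> 5
READ b @v3: history=[(3, 5), (9, 37), (11, 2)] -> pick v3 -> 5
READ d @v11: history=[(1, 22), (10, 37)] -> pick v10 -> 37
v12: WRITE e=43  (e history now [(5, 12), (12, 43)])
READ c @v5: history=[(2, 11), (4, 21)] -> pick v4 -> 21
READ c @v6: history=[(2, 11), (4, 21)] -> pick v4 -> 21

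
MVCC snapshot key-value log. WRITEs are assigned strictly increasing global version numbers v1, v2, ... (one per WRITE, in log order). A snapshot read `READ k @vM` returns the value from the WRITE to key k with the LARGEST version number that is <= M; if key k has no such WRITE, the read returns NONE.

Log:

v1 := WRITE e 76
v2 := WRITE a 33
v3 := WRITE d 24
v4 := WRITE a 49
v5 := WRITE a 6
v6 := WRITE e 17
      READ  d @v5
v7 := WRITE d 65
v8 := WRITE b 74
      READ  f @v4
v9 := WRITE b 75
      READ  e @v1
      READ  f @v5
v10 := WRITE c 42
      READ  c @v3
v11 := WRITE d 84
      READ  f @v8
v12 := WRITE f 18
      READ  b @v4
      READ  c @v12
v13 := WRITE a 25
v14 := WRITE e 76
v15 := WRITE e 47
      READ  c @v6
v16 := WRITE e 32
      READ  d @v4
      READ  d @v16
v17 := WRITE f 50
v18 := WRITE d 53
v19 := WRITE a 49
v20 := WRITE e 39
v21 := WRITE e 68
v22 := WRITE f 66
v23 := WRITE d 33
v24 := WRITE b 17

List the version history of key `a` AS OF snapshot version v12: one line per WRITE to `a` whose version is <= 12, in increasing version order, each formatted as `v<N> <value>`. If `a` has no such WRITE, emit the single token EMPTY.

Scan writes for key=a with version <= 12:
  v1 WRITE e 76 -> skip
  v2 WRITE a 33 -> keep
  v3 WRITE d 24 -> skip
  v4 WRITE a 49 -> keep
  v5 WRITE a 6 -> keep
  v6 WRITE e 17 -> skip
  v7 WRITE d 65 -> skip
  v8 WRITE b 74 -> skip
  v9 WRITE b 75 -> skip
  v10 WRITE c 42 -> skip
  v11 WRITE d 84 -> skip
  v12 WRITE f 18 -> skip
  v13 WRITE a 25 -> drop (> snap)
  v14 WRITE e 76 -> skip
  v15 WRITE e 47 -> skip
  v16 WRITE e 32 -> skip
  v17 WRITE f 50 -> skip
  v18 WRITE d 53 -> skip
  v19 WRITE a 49 -> drop (> snap)
  v20 WRITE e 39 -> skip
  v21 WRITE e 68 -> skip
  v22 WRITE f 66 -> skip
  v23 WRITE d 33 -> skip
  v24 WRITE b 17 -> skip
Collected: [(2, 33), (4, 49), (5, 6)]

Answer: v2 33
v4 49
v5 6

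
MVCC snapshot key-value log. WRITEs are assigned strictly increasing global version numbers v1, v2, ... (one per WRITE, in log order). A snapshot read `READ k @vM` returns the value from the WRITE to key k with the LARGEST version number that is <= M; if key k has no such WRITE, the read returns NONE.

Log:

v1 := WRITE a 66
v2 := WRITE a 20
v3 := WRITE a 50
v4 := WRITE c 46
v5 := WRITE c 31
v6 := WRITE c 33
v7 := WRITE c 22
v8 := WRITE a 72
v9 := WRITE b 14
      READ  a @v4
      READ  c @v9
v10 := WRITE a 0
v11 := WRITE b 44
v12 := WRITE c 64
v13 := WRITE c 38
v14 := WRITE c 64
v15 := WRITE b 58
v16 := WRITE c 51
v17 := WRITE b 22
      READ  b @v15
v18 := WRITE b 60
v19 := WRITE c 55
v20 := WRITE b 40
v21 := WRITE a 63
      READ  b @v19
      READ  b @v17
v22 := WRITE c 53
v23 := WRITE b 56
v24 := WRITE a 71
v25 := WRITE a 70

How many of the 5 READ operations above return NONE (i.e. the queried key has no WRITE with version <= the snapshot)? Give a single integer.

Answer: 0

Derivation:
v1: WRITE a=66  (a history now [(1, 66)])
v2: WRITE a=20  (a history now [(1, 66), (2, 20)])
v3: WRITE a=50  (a history now [(1, 66), (2, 20), (3, 50)])
v4: WRITE c=46  (c history now [(4, 46)])
v5: WRITE c=31  (c history now [(4, 46), (5, 31)])
v6: WRITE c=33  (c history now [(4, 46), (5, 31), (6, 33)])
v7: WRITE c=22  (c history now [(4, 46), (5, 31), (6, 33), (7, 22)])
v8: WRITE a=72  (a history now [(1, 66), (2, 20), (3, 50), (8, 72)])
v9: WRITE b=14  (b history now [(9, 14)])
READ a @v4: history=[(1, 66), (2, 20), (3, 50), (8, 72)] -> pick v3 -> 50
READ c @v9: history=[(4, 46), (5, 31), (6, 33), (7, 22)] -> pick v7 -> 22
v10: WRITE a=0  (a history now [(1, 66), (2, 20), (3, 50), (8, 72), (10, 0)])
v11: WRITE b=44  (b history now [(9, 14), (11, 44)])
v12: WRITE c=64  (c history now [(4, 46), (5, 31), (6, 33), (7, 22), (12, 64)])
v13: WRITE c=38  (c history now [(4, 46), (5, 31), (6, 33), (7, 22), (12, 64), (13, 38)])
v14: WRITE c=64  (c history now [(4, 46), (5, 31), (6, 33), (7, 22), (12, 64), (13, 38), (14, 64)])
v15: WRITE b=58  (b history now [(9, 14), (11, 44), (15, 58)])
v16: WRITE c=51  (c history now [(4, 46), (5, 31), (6, 33), (7, 22), (12, 64), (13, 38), (14, 64), (16, 51)])
v17: WRITE b=22  (b history now [(9, 14), (11, 44), (15, 58), (17, 22)])
READ b @v15: history=[(9, 14), (11, 44), (15, 58), (17, 22)] -> pick v15 -> 58
v18: WRITE b=60  (b history now [(9, 14), (11, 44), (15, 58), (17, 22), (18, 60)])
v19: WRITE c=55  (c history now [(4, 46), (5, 31), (6, 33), (7, 22), (12, 64), (13, 38), (14, 64), (16, 51), (19, 55)])
v20: WRITE b=40  (b history now [(9, 14), (11, 44), (15, 58), (17, 22), (18, 60), (20, 40)])
v21: WRITE a=63  (a history now [(1, 66), (2, 20), (3, 50), (8, 72), (10, 0), (21, 63)])
READ b @v19: history=[(9, 14), (11, 44), (15, 58), (17, 22), (18, 60), (20, 40)] -> pick v18 -> 60
READ b @v17: history=[(9, 14), (11, 44), (15, 58), (17, 22), (18, 60), (20, 40)] -> pick v17 -> 22
v22: WRITE c=53  (c history now [(4, 46), (5, 31), (6, 33), (7, 22), (12, 64), (13, 38), (14, 64), (16, 51), (19, 55), (22, 53)])
v23: WRITE b=56  (b history now [(9, 14), (11, 44), (15, 58), (17, 22), (18, 60), (20, 40), (23, 56)])
v24: WRITE a=71  (a history now [(1, 66), (2, 20), (3, 50), (8, 72), (10, 0), (21, 63), (24, 71)])
v25: WRITE a=70  (a history now [(1, 66), (2, 20), (3, 50), (8, 72), (10, 0), (21, 63), (24, 71), (25, 70)])
Read results in order: ['50', '22', '58', '60', '22']
NONE count = 0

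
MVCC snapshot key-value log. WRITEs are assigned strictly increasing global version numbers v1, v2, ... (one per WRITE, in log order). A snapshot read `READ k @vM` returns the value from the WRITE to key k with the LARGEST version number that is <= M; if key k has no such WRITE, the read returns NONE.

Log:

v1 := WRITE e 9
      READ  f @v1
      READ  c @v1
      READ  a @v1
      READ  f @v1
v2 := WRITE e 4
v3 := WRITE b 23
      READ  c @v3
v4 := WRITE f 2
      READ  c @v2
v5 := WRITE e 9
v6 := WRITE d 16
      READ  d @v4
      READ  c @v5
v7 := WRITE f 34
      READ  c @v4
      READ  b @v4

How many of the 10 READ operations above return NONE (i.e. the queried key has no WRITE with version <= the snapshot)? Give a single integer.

Answer: 9

Derivation:
v1: WRITE e=9  (e history now [(1, 9)])
READ f @v1: history=[] -> no version <= 1 -> NONE
READ c @v1: history=[] -> no version <= 1 -> NONE
READ a @v1: history=[] -> no version <= 1 -> NONE
READ f @v1: history=[] -> no version <= 1 -> NONE
v2: WRITE e=4  (e history now [(1, 9), (2, 4)])
v3: WRITE b=23  (b history now [(3, 23)])
READ c @v3: history=[] -> no version <= 3 -> NONE
v4: WRITE f=2  (f history now [(4, 2)])
READ c @v2: history=[] -> no version <= 2 -> NONE
v5: WRITE e=9  (e history now [(1, 9), (2, 4), (5, 9)])
v6: WRITE d=16  (d history now [(6, 16)])
READ d @v4: history=[(6, 16)] -> no version <= 4 -> NONE
READ c @v5: history=[] -> no version <= 5 -> NONE
v7: WRITE f=34  (f history now [(4, 2), (7, 34)])
READ c @v4: history=[] -> no version <= 4 -> NONE
READ b @v4: history=[(3, 23)] -> pick v3 -> 23
Read results in order: ['NONE', 'NONE', 'NONE', 'NONE', 'NONE', 'NONE', 'NONE', 'NONE', 'NONE', '23']
NONE count = 9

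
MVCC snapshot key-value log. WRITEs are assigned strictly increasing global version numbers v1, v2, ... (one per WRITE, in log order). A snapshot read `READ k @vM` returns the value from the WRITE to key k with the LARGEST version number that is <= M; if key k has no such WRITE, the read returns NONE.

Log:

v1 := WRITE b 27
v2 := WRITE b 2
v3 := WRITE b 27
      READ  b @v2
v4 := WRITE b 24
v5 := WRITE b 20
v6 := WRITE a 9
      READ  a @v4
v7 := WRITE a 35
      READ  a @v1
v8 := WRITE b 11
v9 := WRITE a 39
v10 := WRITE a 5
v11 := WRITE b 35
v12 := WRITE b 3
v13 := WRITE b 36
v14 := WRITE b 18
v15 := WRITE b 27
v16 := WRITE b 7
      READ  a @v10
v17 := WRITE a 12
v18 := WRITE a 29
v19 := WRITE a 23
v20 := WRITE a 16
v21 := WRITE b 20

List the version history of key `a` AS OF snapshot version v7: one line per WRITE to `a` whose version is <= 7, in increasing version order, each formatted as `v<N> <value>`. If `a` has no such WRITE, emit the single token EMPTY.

Answer: v6 9
v7 35

Derivation:
Scan writes for key=a with version <= 7:
  v1 WRITE b 27 -> skip
  v2 WRITE b 2 -> skip
  v3 WRITE b 27 -> skip
  v4 WRITE b 24 -> skip
  v5 WRITE b 20 -> skip
  v6 WRITE a 9 -> keep
  v7 WRITE a 35 -> keep
  v8 WRITE b 11 -> skip
  v9 WRITE a 39 -> drop (> snap)
  v10 WRITE a 5 -> drop (> snap)
  v11 WRITE b 35 -> skip
  v12 WRITE b 3 -> skip
  v13 WRITE b 36 -> skip
  v14 WRITE b 18 -> skip
  v15 WRITE b 27 -> skip
  v16 WRITE b 7 -> skip
  v17 WRITE a 12 -> drop (> snap)
  v18 WRITE a 29 -> drop (> snap)
  v19 WRITE a 23 -> drop (> snap)
  v20 WRITE a 16 -> drop (> snap)
  v21 WRITE b 20 -> skip
Collected: [(6, 9), (7, 35)]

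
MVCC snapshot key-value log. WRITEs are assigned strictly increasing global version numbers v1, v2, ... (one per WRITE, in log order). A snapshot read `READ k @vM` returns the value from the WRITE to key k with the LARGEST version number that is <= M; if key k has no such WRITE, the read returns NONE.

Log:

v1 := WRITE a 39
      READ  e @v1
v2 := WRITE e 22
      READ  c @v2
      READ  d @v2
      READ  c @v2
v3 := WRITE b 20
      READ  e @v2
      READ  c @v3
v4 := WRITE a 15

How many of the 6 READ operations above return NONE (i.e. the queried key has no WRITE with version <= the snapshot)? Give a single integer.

Answer: 5

Derivation:
v1: WRITE a=39  (a history now [(1, 39)])
READ e @v1: history=[] -> no version <= 1 -> NONE
v2: WRITE e=22  (e history now [(2, 22)])
READ c @v2: history=[] -> no version <= 2 -> NONE
READ d @v2: history=[] -> no version <= 2 -> NONE
READ c @v2: history=[] -> no version <= 2 -> NONE
v3: WRITE b=20  (b history now [(3, 20)])
READ e @v2: history=[(2, 22)] -> pick v2 -> 22
READ c @v3: history=[] -> no version <= 3 -> NONE
v4: WRITE a=15  (a history now [(1, 39), (4, 15)])
Read results in order: ['NONE', 'NONE', 'NONE', 'NONE', '22', 'NONE']
NONE count = 5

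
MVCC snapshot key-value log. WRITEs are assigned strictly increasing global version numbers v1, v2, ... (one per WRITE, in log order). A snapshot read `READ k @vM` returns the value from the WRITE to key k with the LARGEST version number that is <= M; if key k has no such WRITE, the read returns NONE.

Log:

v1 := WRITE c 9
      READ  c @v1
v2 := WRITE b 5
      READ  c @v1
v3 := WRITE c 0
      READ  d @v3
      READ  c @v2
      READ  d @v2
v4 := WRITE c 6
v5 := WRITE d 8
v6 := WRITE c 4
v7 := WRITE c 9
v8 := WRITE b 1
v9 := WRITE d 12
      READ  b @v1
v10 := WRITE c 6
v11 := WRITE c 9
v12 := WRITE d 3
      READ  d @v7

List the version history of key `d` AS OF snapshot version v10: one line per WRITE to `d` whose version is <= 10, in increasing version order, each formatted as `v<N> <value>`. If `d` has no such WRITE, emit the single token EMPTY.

Scan writes for key=d with version <= 10:
  v1 WRITE c 9 -> skip
  v2 WRITE b 5 -> skip
  v3 WRITE c 0 -> skip
  v4 WRITE c 6 -> skip
  v5 WRITE d 8 -> keep
  v6 WRITE c 4 -> skip
  v7 WRITE c 9 -> skip
  v8 WRITE b 1 -> skip
  v9 WRITE d 12 -> keep
  v10 WRITE c 6 -> skip
  v11 WRITE c 9 -> skip
  v12 WRITE d 3 -> drop (> snap)
Collected: [(5, 8), (9, 12)]

Answer: v5 8
v9 12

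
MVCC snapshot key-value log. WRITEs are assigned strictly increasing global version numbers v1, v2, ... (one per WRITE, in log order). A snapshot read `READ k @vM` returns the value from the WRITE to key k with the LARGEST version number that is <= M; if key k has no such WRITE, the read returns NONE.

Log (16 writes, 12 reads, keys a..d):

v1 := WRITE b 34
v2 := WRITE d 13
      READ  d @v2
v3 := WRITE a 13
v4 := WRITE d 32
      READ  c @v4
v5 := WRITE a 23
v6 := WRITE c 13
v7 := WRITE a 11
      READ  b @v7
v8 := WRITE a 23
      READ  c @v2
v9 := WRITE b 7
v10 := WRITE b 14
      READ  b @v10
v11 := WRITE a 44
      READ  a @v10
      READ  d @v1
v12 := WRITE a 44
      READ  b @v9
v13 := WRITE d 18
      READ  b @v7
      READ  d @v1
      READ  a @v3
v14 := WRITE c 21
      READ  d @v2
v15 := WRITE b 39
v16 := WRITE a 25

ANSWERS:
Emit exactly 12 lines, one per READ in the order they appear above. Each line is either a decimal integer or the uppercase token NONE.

v1: WRITE b=34  (b history now [(1, 34)])
v2: WRITE d=13  (d history now [(2, 13)])
READ d @v2: history=[(2, 13)] -> pick v2 -> 13
v3: WRITE a=13  (a history now [(3, 13)])
v4: WRITE d=32  (d history now [(2, 13), (4, 32)])
READ c @v4: history=[] -> no version <= 4 -> NONE
v5: WRITE a=23  (a history now [(3, 13), (5, 23)])
v6: WRITE c=13  (c history now [(6, 13)])
v7: WRITE a=11  (a history now [(3, 13), (5, 23), (7, 11)])
READ b @v7: history=[(1, 34)] -> pick v1 -> 34
v8: WRITE a=23  (a history now [(3, 13), (5, 23), (7, 11), (8, 23)])
READ c @v2: history=[(6, 13)] -> no version <= 2 -> NONE
v9: WRITE b=7  (b history now [(1, 34), (9, 7)])
v10: WRITE b=14  (b history now [(1, 34), (9, 7), (10, 14)])
READ b @v10: history=[(1, 34), (9, 7), (10, 14)] -> pick v10 -> 14
v11: WRITE a=44  (a history now [(3, 13), (5, 23), (7, 11), (8, 23), (11, 44)])
READ a @v10: history=[(3, 13), (5, 23), (7, 11), (8, 23), (11, 44)] -> pick v8 -> 23
READ d @v1: history=[(2, 13), (4, 32)] -> no version <= 1 -> NONE
v12: WRITE a=44  (a history now [(3, 13), (5, 23), (7, 11), (8, 23), (11, 44), (12, 44)])
READ b @v9: history=[(1, 34), (9, 7), (10, 14)] -> pick v9 -> 7
v13: WRITE d=18  (d history now [(2, 13), (4, 32), (13, 18)])
READ b @v7: history=[(1, 34), (9, 7), (10, 14)] -> pick v1 -> 34
READ d @v1: history=[(2, 13), (4, 32), (13, 18)] -> no version <= 1 -> NONE
READ a @v3: history=[(3, 13), (5, 23), (7, 11), (8, 23), (11, 44), (12, 44)] -> pick v3 -> 13
v14: WRITE c=21  (c history now [(6, 13), (14, 21)])
READ d @v2: history=[(2, 13), (4, 32), (13, 18)] -> pick v2 -> 13
v15: WRITE b=39  (b history now [(1, 34), (9, 7), (10, 14), (15, 39)])
v16: WRITE a=25  (a history now [(3, 13), (5, 23), (7, 11), (8, 23), (11, 44), (12, 44), (16, 25)])

Answer: 13
NONE
34
NONE
14
23
NONE
7
34
NONE
13
13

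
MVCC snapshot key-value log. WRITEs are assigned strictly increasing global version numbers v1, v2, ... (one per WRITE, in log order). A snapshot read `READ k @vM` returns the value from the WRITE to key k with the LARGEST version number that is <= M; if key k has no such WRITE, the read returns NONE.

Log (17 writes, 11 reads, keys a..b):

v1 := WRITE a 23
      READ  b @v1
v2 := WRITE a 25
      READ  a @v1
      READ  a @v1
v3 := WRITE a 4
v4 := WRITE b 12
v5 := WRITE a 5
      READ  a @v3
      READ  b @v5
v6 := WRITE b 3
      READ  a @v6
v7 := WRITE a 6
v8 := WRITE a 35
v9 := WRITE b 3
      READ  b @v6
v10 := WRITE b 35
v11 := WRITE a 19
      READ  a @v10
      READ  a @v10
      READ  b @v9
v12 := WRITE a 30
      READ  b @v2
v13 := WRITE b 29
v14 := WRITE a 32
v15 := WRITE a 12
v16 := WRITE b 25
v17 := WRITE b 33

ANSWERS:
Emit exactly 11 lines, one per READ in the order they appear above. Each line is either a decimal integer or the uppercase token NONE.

Answer: NONE
23
23
4
12
5
3
35
35
3
NONE

Derivation:
v1: WRITE a=23  (a history now [(1, 23)])
READ b @v1: history=[] -> no version <= 1 -> NONE
v2: WRITE a=25  (a history now [(1, 23), (2, 25)])
READ a @v1: history=[(1, 23), (2, 25)] -> pick v1 -> 23
READ a @v1: history=[(1, 23), (2, 25)] -> pick v1 -> 23
v3: WRITE a=4  (a history now [(1, 23), (2, 25), (3, 4)])
v4: WRITE b=12  (b history now [(4, 12)])
v5: WRITE a=5  (a history now [(1, 23), (2, 25), (3, 4), (5, 5)])
READ a @v3: history=[(1, 23), (2, 25), (3, 4), (5, 5)] -> pick v3 -> 4
READ b @v5: history=[(4, 12)] -> pick v4 -> 12
v6: WRITE b=3  (b history now [(4, 12), (6, 3)])
READ a @v6: history=[(1, 23), (2, 25), (3, 4), (5, 5)] -> pick v5 -> 5
v7: WRITE a=6  (a history now [(1, 23), (2, 25), (3, 4), (5, 5), (7, 6)])
v8: WRITE a=35  (a history now [(1, 23), (2, 25), (3, 4), (5, 5), (7, 6), (8, 35)])
v9: WRITE b=3  (b history now [(4, 12), (6, 3), (9, 3)])
READ b @v6: history=[(4, 12), (6, 3), (9, 3)] -> pick v6 -> 3
v10: WRITE b=35  (b history now [(4, 12), (6, 3), (9, 3), (10, 35)])
v11: WRITE a=19  (a history now [(1, 23), (2, 25), (3, 4), (5, 5), (7, 6), (8, 35), (11, 19)])
READ a @v10: history=[(1, 23), (2, 25), (3, 4), (5, 5), (7, 6), (8, 35), (11, 19)] -> pick v8 -> 35
READ a @v10: history=[(1, 23), (2, 25), (3, 4), (5, 5), (7, 6), (8, 35), (11, 19)] -> pick v8 -> 35
READ b @v9: history=[(4, 12), (6, 3), (9, 3), (10, 35)] -> pick v9 -> 3
v12: WRITE a=30  (a history now [(1, 23), (2, 25), (3, 4), (5, 5), (7, 6), (8, 35), (11, 19), (12, 30)])
READ b @v2: history=[(4, 12), (6, 3), (9, 3), (10, 35)] -> no version <= 2 -> NONE
v13: WRITE b=29  (b history now [(4, 12), (6, 3), (9, 3), (10, 35), (13, 29)])
v14: WRITE a=32  (a history now [(1, 23), (2, 25), (3, 4), (5, 5), (7, 6), (8, 35), (11, 19), (12, 30), (14, 32)])
v15: WRITE a=12  (a history now [(1, 23), (2, 25), (3, 4), (5, 5), (7, 6), (8, 35), (11, 19), (12, 30), (14, 32), (15, 12)])
v16: WRITE b=25  (b history now [(4, 12), (6, 3), (9, 3), (10, 35), (13, 29), (16, 25)])
v17: WRITE b=33  (b history now [(4, 12), (6, 3), (9, 3), (10, 35), (13, 29), (16, 25), (17, 33)])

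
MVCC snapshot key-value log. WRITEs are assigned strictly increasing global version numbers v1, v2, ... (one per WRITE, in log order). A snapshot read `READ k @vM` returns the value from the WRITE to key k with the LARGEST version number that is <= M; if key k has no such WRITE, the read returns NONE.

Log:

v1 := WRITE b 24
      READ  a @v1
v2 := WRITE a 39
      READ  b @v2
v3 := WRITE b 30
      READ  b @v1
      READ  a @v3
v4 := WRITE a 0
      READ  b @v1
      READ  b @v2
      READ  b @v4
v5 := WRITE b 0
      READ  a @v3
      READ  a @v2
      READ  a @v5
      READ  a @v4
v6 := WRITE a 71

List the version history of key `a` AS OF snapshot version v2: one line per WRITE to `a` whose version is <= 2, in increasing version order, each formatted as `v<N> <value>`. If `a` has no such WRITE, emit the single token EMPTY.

Answer: v2 39

Derivation:
Scan writes for key=a with version <= 2:
  v1 WRITE b 24 -> skip
  v2 WRITE a 39 -> keep
  v3 WRITE b 30 -> skip
  v4 WRITE a 0 -> drop (> snap)
  v5 WRITE b 0 -> skip
  v6 WRITE a 71 -> drop (> snap)
Collected: [(2, 39)]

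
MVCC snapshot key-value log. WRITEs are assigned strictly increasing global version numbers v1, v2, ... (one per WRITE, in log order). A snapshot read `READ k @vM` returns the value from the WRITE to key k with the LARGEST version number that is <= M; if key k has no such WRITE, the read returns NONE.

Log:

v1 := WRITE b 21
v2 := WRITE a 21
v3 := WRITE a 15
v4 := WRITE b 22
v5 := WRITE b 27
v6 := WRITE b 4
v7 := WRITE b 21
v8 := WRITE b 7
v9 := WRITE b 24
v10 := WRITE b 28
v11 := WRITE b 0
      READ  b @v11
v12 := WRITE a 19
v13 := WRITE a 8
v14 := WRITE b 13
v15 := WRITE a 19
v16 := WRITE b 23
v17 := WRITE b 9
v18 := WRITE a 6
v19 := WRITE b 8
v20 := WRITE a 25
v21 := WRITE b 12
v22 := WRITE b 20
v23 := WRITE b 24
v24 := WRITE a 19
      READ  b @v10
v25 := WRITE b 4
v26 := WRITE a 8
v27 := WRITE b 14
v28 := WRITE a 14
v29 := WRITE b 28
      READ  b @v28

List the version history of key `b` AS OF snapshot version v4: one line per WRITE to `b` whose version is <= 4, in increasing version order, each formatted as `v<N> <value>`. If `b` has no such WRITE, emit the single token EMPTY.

Answer: v1 21
v4 22

Derivation:
Scan writes for key=b with version <= 4:
  v1 WRITE b 21 -> keep
  v2 WRITE a 21 -> skip
  v3 WRITE a 15 -> skip
  v4 WRITE b 22 -> keep
  v5 WRITE b 27 -> drop (> snap)
  v6 WRITE b 4 -> drop (> snap)
  v7 WRITE b 21 -> drop (> snap)
  v8 WRITE b 7 -> drop (> snap)
  v9 WRITE b 24 -> drop (> snap)
  v10 WRITE b 28 -> drop (> snap)
  v11 WRITE b 0 -> drop (> snap)
  v12 WRITE a 19 -> skip
  v13 WRITE a 8 -> skip
  v14 WRITE b 13 -> drop (> snap)
  v15 WRITE a 19 -> skip
  v16 WRITE b 23 -> drop (> snap)
  v17 WRITE b 9 -> drop (> snap)
  v18 WRITE a 6 -> skip
  v19 WRITE b 8 -> drop (> snap)
  v20 WRITE a 25 -> skip
  v21 WRITE b 12 -> drop (> snap)
  v22 WRITE b 20 -> drop (> snap)
  v23 WRITE b 24 -> drop (> snap)
  v24 WRITE a 19 -> skip
  v25 WRITE b 4 -> drop (> snap)
  v26 WRITE a 8 -> skip
  v27 WRITE b 14 -> drop (> snap)
  v28 WRITE a 14 -> skip
  v29 WRITE b 28 -> drop (> snap)
Collected: [(1, 21), (4, 22)]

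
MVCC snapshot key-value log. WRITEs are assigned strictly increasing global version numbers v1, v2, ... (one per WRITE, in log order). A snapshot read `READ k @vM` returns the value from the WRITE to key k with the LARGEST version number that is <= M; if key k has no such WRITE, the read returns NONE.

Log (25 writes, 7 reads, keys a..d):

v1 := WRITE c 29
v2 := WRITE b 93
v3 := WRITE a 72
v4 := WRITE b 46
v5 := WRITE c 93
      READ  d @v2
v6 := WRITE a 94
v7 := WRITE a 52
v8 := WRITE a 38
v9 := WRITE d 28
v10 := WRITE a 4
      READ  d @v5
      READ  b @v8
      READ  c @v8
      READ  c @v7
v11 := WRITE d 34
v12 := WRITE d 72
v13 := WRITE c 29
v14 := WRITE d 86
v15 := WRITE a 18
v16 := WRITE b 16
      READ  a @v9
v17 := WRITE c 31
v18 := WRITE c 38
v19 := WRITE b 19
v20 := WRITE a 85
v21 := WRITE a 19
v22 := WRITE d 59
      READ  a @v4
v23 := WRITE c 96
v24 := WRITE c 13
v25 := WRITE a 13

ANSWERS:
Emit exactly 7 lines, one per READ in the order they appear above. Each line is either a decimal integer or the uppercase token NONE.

Answer: NONE
NONE
46
93
93
38
72

Derivation:
v1: WRITE c=29  (c history now [(1, 29)])
v2: WRITE b=93  (b history now [(2, 93)])
v3: WRITE a=72  (a history now [(3, 72)])
v4: WRITE b=46  (b history now [(2, 93), (4, 46)])
v5: WRITE c=93  (c history now [(1, 29), (5, 93)])
READ d @v2: history=[] -> no version <= 2 -> NONE
v6: WRITE a=94  (a history now [(3, 72), (6, 94)])
v7: WRITE a=52  (a history now [(3, 72), (6, 94), (7, 52)])
v8: WRITE a=38  (a history now [(3, 72), (6, 94), (7, 52), (8, 38)])
v9: WRITE d=28  (d history now [(9, 28)])
v10: WRITE a=4  (a history now [(3, 72), (6, 94), (7, 52), (8, 38), (10, 4)])
READ d @v5: history=[(9, 28)] -> no version <= 5 -> NONE
READ b @v8: history=[(2, 93), (4, 46)] -> pick v4 -> 46
READ c @v8: history=[(1, 29), (5, 93)] -> pick v5 -> 93
READ c @v7: history=[(1, 29), (5, 93)] -> pick v5 -> 93
v11: WRITE d=34  (d history now [(9, 28), (11, 34)])
v12: WRITE d=72  (d history now [(9, 28), (11, 34), (12, 72)])
v13: WRITE c=29  (c history now [(1, 29), (5, 93), (13, 29)])
v14: WRITE d=86  (d history now [(9, 28), (11, 34), (12, 72), (14, 86)])
v15: WRITE a=18  (a history now [(3, 72), (6, 94), (7, 52), (8, 38), (10, 4), (15, 18)])
v16: WRITE b=16  (b history now [(2, 93), (4, 46), (16, 16)])
READ a @v9: history=[(3, 72), (6, 94), (7, 52), (8, 38), (10, 4), (15, 18)] -> pick v8 -> 38
v17: WRITE c=31  (c history now [(1, 29), (5, 93), (13, 29), (17, 31)])
v18: WRITE c=38  (c history now [(1, 29), (5, 93), (13, 29), (17, 31), (18, 38)])
v19: WRITE b=19  (b history now [(2, 93), (4, 46), (16, 16), (19, 19)])
v20: WRITE a=85  (a history now [(3, 72), (6, 94), (7, 52), (8, 38), (10, 4), (15, 18), (20, 85)])
v21: WRITE a=19  (a history now [(3, 72), (6, 94), (7, 52), (8, 38), (10, 4), (15, 18), (20, 85), (21, 19)])
v22: WRITE d=59  (d history now [(9, 28), (11, 34), (12, 72), (14, 86), (22, 59)])
READ a @v4: history=[(3, 72), (6, 94), (7, 52), (8, 38), (10, 4), (15, 18), (20, 85), (21, 19)] -> pick v3 -> 72
v23: WRITE c=96  (c history now [(1, 29), (5, 93), (13, 29), (17, 31), (18, 38), (23, 96)])
v24: WRITE c=13  (c history now [(1, 29), (5, 93), (13, 29), (17, 31), (18, 38), (23, 96), (24, 13)])
v25: WRITE a=13  (a history now [(3, 72), (6, 94), (7, 52), (8, 38), (10, 4), (15, 18), (20, 85), (21, 19), (25, 13)])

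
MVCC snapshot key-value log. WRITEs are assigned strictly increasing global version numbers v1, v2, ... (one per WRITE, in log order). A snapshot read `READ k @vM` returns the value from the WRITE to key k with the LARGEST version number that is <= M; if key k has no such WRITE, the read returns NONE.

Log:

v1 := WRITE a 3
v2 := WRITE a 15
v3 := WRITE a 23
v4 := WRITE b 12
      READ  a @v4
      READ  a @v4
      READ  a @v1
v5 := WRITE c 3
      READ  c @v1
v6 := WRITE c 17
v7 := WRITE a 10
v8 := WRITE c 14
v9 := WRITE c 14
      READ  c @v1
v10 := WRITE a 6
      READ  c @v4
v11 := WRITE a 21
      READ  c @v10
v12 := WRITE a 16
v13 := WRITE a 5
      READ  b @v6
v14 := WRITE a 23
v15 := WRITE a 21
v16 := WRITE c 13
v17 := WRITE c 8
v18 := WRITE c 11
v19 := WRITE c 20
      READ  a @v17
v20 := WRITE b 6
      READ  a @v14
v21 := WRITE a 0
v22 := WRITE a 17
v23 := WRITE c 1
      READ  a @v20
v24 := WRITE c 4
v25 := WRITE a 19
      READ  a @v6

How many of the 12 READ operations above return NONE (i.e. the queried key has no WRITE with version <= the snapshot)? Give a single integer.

v1: WRITE a=3  (a history now [(1, 3)])
v2: WRITE a=15  (a history now [(1, 3), (2, 15)])
v3: WRITE a=23  (a history now [(1, 3), (2, 15), (3, 23)])
v4: WRITE b=12  (b history now [(4, 12)])
READ a @v4: history=[(1, 3), (2, 15), (3, 23)] -> pick v3 -> 23
READ a @v4: history=[(1, 3), (2, 15), (3, 23)] -> pick v3 -> 23
READ a @v1: history=[(1, 3), (2, 15), (3, 23)] -> pick v1 -> 3
v5: WRITE c=3  (c history now [(5, 3)])
READ c @v1: history=[(5, 3)] -> no version <= 1 -> NONE
v6: WRITE c=17  (c history now [(5, 3), (6, 17)])
v7: WRITE a=10  (a history now [(1, 3), (2, 15), (3, 23), (7, 10)])
v8: WRITE c=14  (c history now [(5, 3), (6, 17), (8, 14)])
v9: WRITE c=14  (c history now [(5, 3), (6, 17), (8, 14), (9, 14)])
READ c @v1: history=[(5, 3), (6, 17), (8, 14), (9, 14)] -> no version <= 1 -> NONE
v10: WRITE a=6  (a history now [(1, 3), (2, 15), (3, 23), (7, 10), (10, 6)])
READ c @v4: history=[(5, 3), (6, 17), (8, 14), (9, 14)] -> no version <= 4 -> NONE
v11: WRITE a=21  (a history now [(1, 3), (2, 15), (3, 23), (7, 10), (10, 6), (11, 21)])
READ c @v10: history=[(5, 3), (6, 17), (8, 14), (9, 14)] -> pick v9 -> 14
v12: WRITE a=16  (a history now [(1, 3), (2, 15), (3, 23), (7, 10), (10, 6), (11, 21), (12, 16)])
v13: WRITE a=5  (a history now [(1, 3), (2, 15), (3, 23), (7, 10), (10, 6), (11, 21), (12, 16), (13, 5)])
READ b @v6: history=[(4, 12)] -> pick v4 -> 12
v14: WRITE a=23  (a history now [(1, 3), (2, 15), (3, 23), (7, 10), (10, 6), (11, 21), (12, 16), (13, 5), (14, 23)])
v15: WRITE a=21  (a history now [(1, 3), (2, 15), (3, 23), (7, 10), (10, 6), (11, 21), (12, 16), (13, 5), (14, 23), (15, 21)])
v16: WRITE c=13  (c history now [(5, 3), (6, 17), (8, 14), (9, 14), (16, 13)])
v17: WRITE c=8  (c history now [(5, 3), (6, 17), (8, 14), (9, 14), (16, 13), (17, 8)])
v18: WRITE c=11  (c history now [(5, 3), (6, 17), (8, 14), (9, 14), (16, 13), (17, 8), (18, 11)])
v19: WRITE c=20  (c history now [(5, 3), (6, 17), (8, 14), (9, 14), (16, 13), (17, 8), (18, 11), (19, 20)])
READ a @v17: history=[(1, 3), (2, 15), (3, 23), (7, 10), (10, 6), (11, 21), (12, 16), (13, 5), (14, 23), (15, 21)] -> pick v15 -> 21
v20: WRITE b=6  (b history now [(4, 12), (20, 6)])
READ a @v14: history=[(1, 3), (2, 15), (3, 23), (7, 10), (10, 6), (11, 21), (12, 16), (13, 5), (14, 23), (15, 21)] -> pick v14 -> 23
v21: WRITE a=0  (a history now [(1, 3), (2, 15), (3, 23), (7, 10), (10, 6), (11, 21), (12, 16), (13, 5), (14, 23), (15, 21), (21, 0)])
v22: WRITE a=17  (a history now [(1, 3), (2, 15), (3, 23), (7, 10), (10, 6), (11, 21), (12, 16), (13, 5), (14, 23), (15, 21), (21, 0), (22, 17)])
v23: WRITE c=1  (c history now [(5, 3), (6, 17), (8, 14), (9, 14), (16, 13), (17, 8), (18, 11), (19, 20), (23, 1)])
READ a @v20: history=[(1, 3), (2, 15), (3, 23), (7, 10), (10, 6), (11, 21), (12, 16), (13, 5), (14, 23), (15, 21), (21, 0), (22, 17)] -> pick v15 -> 21
v24: WRITE c=4  (c history now [(5, 3), (6, 17), (8, 14), (9, 14), (16, 13), (17, 8), (18, 11), (19, 20), (23, 1), (24, 4)])
v25: WRITE a=19  (a history now [(1, 3), (2, 15), (3, 23), (7, 10), (10, 6), (11, 21), (12, 16), (13, 5), (14, 23), (15, 21), (21, 0), (22, 17), (25, 19)])
READ a @v6: history=[(1, 3), (2, 15), (3, 23), (7, 10), (10, 6), (11, 21), (12, 16), (13, 5), (14, 23), (15, 21), (21, 0), (22, 17), (25, 19)] -> pick v3 -> 23
Read results in order: ['23', '23', '3', 'NONE', 'NONE', 'NONE', '14', '12', '21', '23', '21', '23']
NONE count = 3

Answer: 3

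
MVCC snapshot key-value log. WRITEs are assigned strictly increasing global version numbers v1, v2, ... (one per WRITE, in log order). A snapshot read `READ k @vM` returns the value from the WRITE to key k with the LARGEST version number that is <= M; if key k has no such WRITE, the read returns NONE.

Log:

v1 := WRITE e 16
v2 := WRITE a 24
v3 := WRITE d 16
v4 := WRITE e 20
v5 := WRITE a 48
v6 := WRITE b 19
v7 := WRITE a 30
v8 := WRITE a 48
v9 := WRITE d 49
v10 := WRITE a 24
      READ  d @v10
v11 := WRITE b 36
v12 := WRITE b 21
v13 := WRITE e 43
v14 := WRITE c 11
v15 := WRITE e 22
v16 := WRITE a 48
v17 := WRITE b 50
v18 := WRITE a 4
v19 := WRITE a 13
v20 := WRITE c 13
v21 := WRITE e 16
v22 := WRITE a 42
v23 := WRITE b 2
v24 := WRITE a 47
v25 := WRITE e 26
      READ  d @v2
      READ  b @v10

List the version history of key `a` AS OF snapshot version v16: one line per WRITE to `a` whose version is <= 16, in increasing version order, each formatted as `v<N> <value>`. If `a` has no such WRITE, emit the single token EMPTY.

Scan writes for key=a with version <= 16:
  v1 WRITE e 16 -> skip
  v2 WRITE a 24 -> keep
  v3 WRITE d 16 -> skip
  v4 WRITE e 20 -> skip
  v5 WRITE a 48 -> keep
  v6 WRITE b 19 -> skip
  v7 WRITE a 30 -> keep
  v8 WRITE a 48 -> keep
  v9 WRITE d 49 -> skip
  v10 WRITE a 24 -> keep
  v11 WRITE b 36 -> skip
  v12 WRITE b 21 -> skip
  v13 WRITE e 43 -> skip
  v14 WRITE c 11 -> skip
  v15 WRITE e 22 -> skip
  v16 WRITE a 48 -> keep
  v17 WRITE b 50 -> skip
  v18 WRITE a 4 -> drop (> snap)
  v19 WRITE a 13 -> drop (> snap)
  v20 WRITE c 13 -> skip
  v21 WRITE e 16 -> skip
  v22 WRITE a 42 -> drop (> snap)
  v23 WRITE b 2 -> skip
  v24 WRITE a 47 -> drop (> snap)
  v25 WRITE e 26 -> skip
Collected: [(2, 24), (5, 48), (7, 30), (8, 48), (10, 24), (16, 48)]

Answer: v2 24
v5 48
v7 30
v8 48
v10 24
v16 48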